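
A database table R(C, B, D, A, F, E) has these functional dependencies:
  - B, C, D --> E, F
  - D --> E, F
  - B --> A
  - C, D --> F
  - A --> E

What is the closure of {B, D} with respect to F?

{A, B, D, E, F}

Start with {B, D}.
D --> E, F applies; add {E, F} → now {B, D, E, F}.
B --> A applies; add {A} → now {A, B, D, E, F}.
No further FD applies.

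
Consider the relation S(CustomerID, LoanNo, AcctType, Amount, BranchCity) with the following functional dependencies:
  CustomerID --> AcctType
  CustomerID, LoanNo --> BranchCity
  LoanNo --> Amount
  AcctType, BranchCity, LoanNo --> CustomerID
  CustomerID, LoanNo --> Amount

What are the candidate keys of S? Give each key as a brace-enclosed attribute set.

Attributes never on any right-hand side: {LoanNo} — every candidate key must contain it.
{CustomerID, LoanNo}⁺ = {AcctType, Amount, BranchCity, CustomerID, LoanNo} — all of the relation — so {CustomerID, LoanNo} is a candidate key.
{AcctType, BranchCity, LoanNo}⁺ = {AcctType, Amount, BranchCity, CustomerID, LoanNo} — all of the relation — so {AcctType, BranchCity, LoanNo} is a candidate key.
These are minimal and exhaustive — every other superkey contains one of them.

{AcctType, BranchCity, LoanNo}, {CustomerID, LoanNo}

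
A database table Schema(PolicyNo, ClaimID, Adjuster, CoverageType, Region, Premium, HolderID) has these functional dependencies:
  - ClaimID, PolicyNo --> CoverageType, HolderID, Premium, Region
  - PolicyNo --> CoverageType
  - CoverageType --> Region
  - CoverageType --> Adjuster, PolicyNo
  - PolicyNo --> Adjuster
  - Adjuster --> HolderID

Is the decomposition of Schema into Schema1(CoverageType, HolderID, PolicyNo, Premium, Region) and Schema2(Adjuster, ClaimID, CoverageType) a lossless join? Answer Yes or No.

No

Common attributes: {CoverageType}; their closure is {Adjuster, CoverageType, HolderID, PolicyNo, Region}.
Neither Schema1 nor Schema2 is contained in that closure, so the decomposition is lossy.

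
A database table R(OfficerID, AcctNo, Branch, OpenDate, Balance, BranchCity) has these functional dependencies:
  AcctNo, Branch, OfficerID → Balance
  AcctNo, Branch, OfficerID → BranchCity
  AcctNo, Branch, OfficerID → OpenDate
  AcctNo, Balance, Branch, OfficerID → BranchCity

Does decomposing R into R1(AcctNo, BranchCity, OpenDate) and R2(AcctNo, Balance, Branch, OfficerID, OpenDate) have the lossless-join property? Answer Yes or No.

No

R1 ∩ R2 = {AcctNo, OpenDate}; its closure under F is {AcctNo, OpenDate}.
The closure covers neither R1 nor R2 entirely; the join is not lossless.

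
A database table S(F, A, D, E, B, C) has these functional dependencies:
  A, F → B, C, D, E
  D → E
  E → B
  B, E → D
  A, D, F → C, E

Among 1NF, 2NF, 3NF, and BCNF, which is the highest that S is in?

2NF

Candidate key: {A, F}. Prime attributes: {A, F}.
For D → E we have {D}⁺ = {B, D, E}; {D} is not a superkey, so BCNF fails.
Because {E} is non-prime and the left side of D → E is not a superkey, the relation is not in 3NF.
No non-prime attribute depends on a proper subset of any candidate key, so 2NF holds.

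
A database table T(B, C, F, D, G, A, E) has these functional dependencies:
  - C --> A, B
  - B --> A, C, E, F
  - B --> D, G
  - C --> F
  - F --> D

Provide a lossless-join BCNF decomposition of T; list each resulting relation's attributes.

{A, B, C, E, F, G}; {D, F}

Candidate keys of the original relation: {B}, {C}.
Within {A, B, C, D, E, F, G}: {F}⁺ ∩ {A, B, C, D, E, F, G} = {D, F}, not the whole set, so F --> D violates BCNF; decompose into {D, F} and {A, B, C, E, F, G}.
{D, F} is in BCNF.
{A, B, C, E, F, G} is in BCNF.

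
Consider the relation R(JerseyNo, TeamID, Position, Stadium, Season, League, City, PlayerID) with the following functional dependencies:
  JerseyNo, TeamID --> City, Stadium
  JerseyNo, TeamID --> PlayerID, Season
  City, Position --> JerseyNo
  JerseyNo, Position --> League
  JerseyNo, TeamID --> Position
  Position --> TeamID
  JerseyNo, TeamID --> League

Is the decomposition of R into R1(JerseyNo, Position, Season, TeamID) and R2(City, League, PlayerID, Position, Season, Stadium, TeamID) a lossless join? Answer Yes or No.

Common attributes: {Position, Season, TeamID}; their closure is {Position, Season, TeamID}.
The closure covers neither R1 nor R2 entirely; the join is not lossless.

No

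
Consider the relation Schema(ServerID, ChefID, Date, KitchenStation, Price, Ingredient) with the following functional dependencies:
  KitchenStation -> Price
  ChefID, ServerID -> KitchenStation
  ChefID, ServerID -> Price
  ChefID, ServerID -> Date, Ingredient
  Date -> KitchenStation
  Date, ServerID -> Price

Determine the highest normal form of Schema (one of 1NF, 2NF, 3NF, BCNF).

Candidate key: {ChefID, ServerID}. Prime attributes: {ChefID, ServerID}.
KitchenStation -> Price: {KitchenStation}⁺ = {KitchenStation, Price}, which is not all of the attributes, so the left side is not a superkey — BCNF is violated.
KitchenStation -> Price determines the non-prime attribute {Price} from a non-superkey — 3NF is violated.
No non-prime attribute depends on a proper subset of any candidate key, so 2NF holds.

2NF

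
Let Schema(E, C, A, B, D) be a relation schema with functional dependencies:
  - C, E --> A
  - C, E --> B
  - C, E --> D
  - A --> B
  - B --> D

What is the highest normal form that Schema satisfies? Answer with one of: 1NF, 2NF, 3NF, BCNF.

Candidate key: {C, E}. Prime attributes: {C, E}.
For A --> B we have {A}⁺ = {A, B, D}; {A} is not a superkey, so BCNF fails.
Because {B} is non-prime and the left side of A --> B is not a superkey, the relation is not in 3NF.
No non-prime attribute depends on a proper subset of any candidate key, so 2NF holds.

2NF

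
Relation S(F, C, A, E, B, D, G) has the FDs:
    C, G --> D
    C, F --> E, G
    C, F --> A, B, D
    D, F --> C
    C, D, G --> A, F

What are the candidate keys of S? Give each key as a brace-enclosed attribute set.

{C, F}⁺ = {A, B, C, D, E, F, G} — all of the relation — so {C, F} is a candidate key.
{C, G}⁺ = {A, B, C, D, E, F, G} — all of the relation — so {C, G} is a candidate key.
{D, F}⁺ = {A, B, C, D, E, F, G} — all of the relation — so {D, F} is a candidate key.
These are minimal and exhaustive — every other superkey contains one of them.

{C, F}, {C, G}, {D, F}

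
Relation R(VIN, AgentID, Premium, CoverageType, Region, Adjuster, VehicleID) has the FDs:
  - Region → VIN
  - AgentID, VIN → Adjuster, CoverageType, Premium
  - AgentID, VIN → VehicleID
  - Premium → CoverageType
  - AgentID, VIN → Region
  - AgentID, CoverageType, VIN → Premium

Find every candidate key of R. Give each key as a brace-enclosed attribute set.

No FD produces {AgentID}, so it must be in every candidate key.
Closure of {AgentID, Region} is {Adjuster, AgentID, CoverageType, Premium, Region, VIN, VehicleID}, the whole schema; {AgentID, Region} is a candidate key.
Closure of {AgentID, VIN} is {Adjuster, AgentID, CoverageType, Premium, Region, VIN, VehicleID}, the whole schema; {AgentID, VIN} is a candidate key.
No proper subset of any of these is a key, and no other minimal superkey exists.

{AgentID, Region}, {AgentID, VIN}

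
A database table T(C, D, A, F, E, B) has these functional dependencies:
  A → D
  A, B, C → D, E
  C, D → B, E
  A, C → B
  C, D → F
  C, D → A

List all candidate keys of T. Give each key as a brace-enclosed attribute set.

{A, C}, {C, D}

{C} never appears on the right of any FD, so every key must include it.
{A, C}⁺ = {A, B, C, D, E, F}, which is every attribute, so {A, C} is a candidate key.
{C, D}⁺ = {A, B, C, D, E, F}, which is every attribute, so {C, D} is a candidate key.
No proper subset of any of these is a key, and no other minimal superkey exists.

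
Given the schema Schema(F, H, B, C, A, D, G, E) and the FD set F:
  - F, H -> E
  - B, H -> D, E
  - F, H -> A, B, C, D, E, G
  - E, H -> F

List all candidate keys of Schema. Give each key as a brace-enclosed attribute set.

No FD produces {H}, so it must be in every candidate key.
{B, H} is a candidate key since {B, H}⁺ = {A, B, C, D, E, F, G, H} covers every attribute.
{E, H} is a candidate key since {E, H}⁺ = {A, B, C, D, E, F, G, H} covers every attribute.
{F, H} is a candidate key since {F, H}⁺ = {A, B, C, D, E, F, G, H} covers every attribute.
No proper subset of any of these is a key, and no other minimal superkey exists.

{B, H}, {E, H}, {F, H}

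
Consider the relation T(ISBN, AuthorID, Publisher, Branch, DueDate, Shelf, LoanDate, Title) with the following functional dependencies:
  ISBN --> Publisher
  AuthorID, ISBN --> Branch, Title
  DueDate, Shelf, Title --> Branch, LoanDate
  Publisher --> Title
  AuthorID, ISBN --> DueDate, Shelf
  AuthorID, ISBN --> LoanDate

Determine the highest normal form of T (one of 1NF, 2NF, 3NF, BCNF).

Candidate key: {AuthorID, ISBN}. Prime attributes: {AuthorID, ISBN}.
ISBN --> Publisher: {ISBN}⁺ = {ISBN, Publisher, Title}, which is not all of the attributes, so the left side is not a superkey — BCNF is violated.
ISBN --> Publisher has non-prime {Publisher} on the right and a non-superkey on the left, so 3NF fails.
The proper key subset {ISBN} of {AuthorID, ISBN} determines non-prime {Publisher, Title}, so the relation is not even in 2NF.

1NF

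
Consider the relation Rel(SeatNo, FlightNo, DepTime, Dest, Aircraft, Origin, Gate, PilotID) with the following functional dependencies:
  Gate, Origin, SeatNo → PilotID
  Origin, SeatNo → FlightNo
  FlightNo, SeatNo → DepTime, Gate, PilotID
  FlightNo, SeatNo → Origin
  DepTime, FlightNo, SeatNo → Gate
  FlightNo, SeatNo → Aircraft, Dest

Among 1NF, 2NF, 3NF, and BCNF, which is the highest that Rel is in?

Candidate keys: {FlightNo, SeatNo}, {Origin, SeatNo}. Prime attributes: {FlightNo, Origin, SeatNo}.
The left-hand side of every FD is a superkey, so BCNF is satisfied.

BCNF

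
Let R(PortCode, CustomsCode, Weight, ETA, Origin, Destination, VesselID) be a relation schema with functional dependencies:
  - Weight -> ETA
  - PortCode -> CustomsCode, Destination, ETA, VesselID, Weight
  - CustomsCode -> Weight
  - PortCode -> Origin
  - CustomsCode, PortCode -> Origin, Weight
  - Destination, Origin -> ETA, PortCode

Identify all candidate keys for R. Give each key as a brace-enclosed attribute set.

{Destination, Origin}, {PortCode}

{PortCode}⁺ = {CustomsCode, Destination, ETA, Origin, PortCode, VesselID, Weight}, which is every attribute, so {PortCode} is a candidate key.
{Destination, Origin}⁺ = {CustomsCode, Destination, ETA, Origin, PortCode, VesselID, Weight}, which is every attribute, so {Destination, Origin} is a candidate key.
These are minimal and exhaustive — every other superkey contains one of them.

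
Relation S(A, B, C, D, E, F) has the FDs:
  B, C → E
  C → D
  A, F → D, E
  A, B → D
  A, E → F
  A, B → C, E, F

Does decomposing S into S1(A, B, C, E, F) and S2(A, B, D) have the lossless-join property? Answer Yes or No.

Yes

The shared attributes are {A, B} and {A, B}⁺ = {A, B, C, D, E, F}.
S1 is contained in that closure, so S1 ∩ S2 → S1 holds and the join is lossless.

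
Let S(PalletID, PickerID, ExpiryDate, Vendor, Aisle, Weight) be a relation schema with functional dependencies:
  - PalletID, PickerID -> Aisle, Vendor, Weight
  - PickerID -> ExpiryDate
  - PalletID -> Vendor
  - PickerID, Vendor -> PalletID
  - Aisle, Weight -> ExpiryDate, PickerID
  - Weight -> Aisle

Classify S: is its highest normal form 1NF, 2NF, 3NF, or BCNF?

Candidate keys: {PalletID, PickerID}, {PalletID, Weight}, {PickerID, Vendor}, {Vendor, Weight}. Prime attributes: {PalletID, PickerID, Vendor, Weight}.
For PickerID -> ExpiryDate we have {PickerID}⁺ = {ExpiryDate, PickerID}; {PickerID} is not a superkey, so BCNF fails.
PickerID -> ExpiryDate determines the non-prime attribute {ExpiryDate} from a non-superkey — 3NF is violated.
{PickerID} is a proper subset of the key {PalletID, PickerID}, and {PickerID}⁺ contains the non-prime attribute {ExpiryDate} — a partial dependency, so 2NF is violated.

1NF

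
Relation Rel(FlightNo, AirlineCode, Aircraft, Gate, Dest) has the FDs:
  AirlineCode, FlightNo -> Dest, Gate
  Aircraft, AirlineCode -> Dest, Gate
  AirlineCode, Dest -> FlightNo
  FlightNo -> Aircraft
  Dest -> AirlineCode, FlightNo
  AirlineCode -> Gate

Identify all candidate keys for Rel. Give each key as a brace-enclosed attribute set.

{Aircraft, AirlineCode}, {AirlineCode, FlightNo}, {Dest}

{Dest}⁺ = {Aircraft, AirlineCode, Dest, FlightNo, Gate} — all of the relation — so {Dest} is a candidate key.
{Aircraft, AirlineCode}⁺ = {Aircraft, AirlineCode, Dest, FlightNo, Gate} — all of the relation — so {Aircraft, AirlineCode} is a candidate key.
{AirlineCode, FlightNo}⁺ = {Aircraft, AirlineCode, Dest, FlightNo, Gate} — all of the relation — so {AirlineCode, FlightNo} is a candidate key.
No proper subset of any of these is a key, and no other minimal superkey exists.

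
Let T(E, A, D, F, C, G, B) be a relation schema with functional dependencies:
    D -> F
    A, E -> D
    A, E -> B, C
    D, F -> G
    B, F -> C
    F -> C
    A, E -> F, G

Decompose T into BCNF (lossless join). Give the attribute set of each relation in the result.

{A, B, D, E}; {C, F}; {D, F, G}

Candidate key of the original relation: {A, E}.
In {A, B, C, D, E, F, G}, {D} is not a superkey ({D}⁺ restricted to this set is {C, D, F, G}), so split on D -> C, F, G into {C, D, F, G} and {A, B, D, E}.
In {C, D, F, G}, {F} is not a superkey ({F}⁺ restricted to this set is {C, F}), so split on F -> C into {C, F} and {D, F, G}.
{C, F} has no BCNF violation.
{D, F, G} has no BCNF violation.
{A, B, D, E} has no BCNF violation.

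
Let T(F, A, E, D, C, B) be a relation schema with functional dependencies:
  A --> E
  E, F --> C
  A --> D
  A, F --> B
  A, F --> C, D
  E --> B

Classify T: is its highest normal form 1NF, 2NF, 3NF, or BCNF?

Candidate key: {A, F}. Prime attributes: {A, F}.
A --> E: {A}⁺ = {A, B, D, E}, which is not all of the attributes, so the left side is not a superkey — BCNF is violated.
A --> E has non-prime {E} on the right and a non-superkey on the left, so 3NF fails.
{A} is a proper subset of the key {A, F}, and {A}⁺ contains the non-prime attributes {B, D, E} — a partial dependency, so 2NF is violated.

1NF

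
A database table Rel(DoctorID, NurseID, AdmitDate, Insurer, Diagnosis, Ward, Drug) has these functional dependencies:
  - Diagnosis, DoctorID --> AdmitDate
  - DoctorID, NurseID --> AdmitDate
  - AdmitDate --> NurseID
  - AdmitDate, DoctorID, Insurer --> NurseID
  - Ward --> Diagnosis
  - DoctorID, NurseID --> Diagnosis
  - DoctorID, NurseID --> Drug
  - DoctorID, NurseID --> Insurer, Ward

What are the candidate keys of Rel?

Attributes never on any right-hand side: {DoctorID} — every candidate key must contain it.
{AdmitDate, DoctorID}⁺ = {AdmitDate, Diagnosis, DoctorID, Drug, Insurer, NurseID, Ward} — all of the relation — so {AdmitDate, DoctorID} is a candidate key.
{Diagnosis, DoctorID}⁺ = {AdmitDate, Diagnosis, DoctorID, Drug, Insurer, NurseID, Ward} — all of the relation — so {Diagnosis, DoctorID} is a candidate key.
{DoctorID, NurseID}⁺ = {AdmitDate, Diagnosis, DoctorID, Drug, Insurer, NurseID, Ward} — all of the relation — so {DoctorID, NurseID} is a candidate key.
{DoctorID, Ward}⁺ = {AdmitDate, Diagnosis, DoctorID, Drug, Insurer, NurseID, Ward} — all of the relation — so {DoctorID, Ward} is a candidate key.
These are minimal and exhaustive — every other superkey contains one of them.

{AdmitDate, DoctorID}, {Diagnosis, DoctorID}, {DoctorID, NurseID}, {DoctorID, Ward}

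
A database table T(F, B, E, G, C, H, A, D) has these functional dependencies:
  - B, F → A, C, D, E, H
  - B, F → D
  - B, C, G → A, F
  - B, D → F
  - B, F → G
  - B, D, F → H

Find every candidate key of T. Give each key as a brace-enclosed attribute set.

{B, C, G}, {B, D}, {B, F}

No FD produces {B}, so it must be in every candidate key.
{B, D}⁺ = {A, B, C, D, E, F, G, H} — all of the relation — so {B, D} is a candidate key.
{B, F}⁺ = {A, B, C, D, E, F, G, H} — all of the relation — so {B, F} is a candidate key.
{B, C, G}⁺ = {A, B, C, D, E, F, G, H} — all of the relation — so {B, C, G} is a candidate key.
No proper subset of any of these is a key, and no other minimal superkey exists.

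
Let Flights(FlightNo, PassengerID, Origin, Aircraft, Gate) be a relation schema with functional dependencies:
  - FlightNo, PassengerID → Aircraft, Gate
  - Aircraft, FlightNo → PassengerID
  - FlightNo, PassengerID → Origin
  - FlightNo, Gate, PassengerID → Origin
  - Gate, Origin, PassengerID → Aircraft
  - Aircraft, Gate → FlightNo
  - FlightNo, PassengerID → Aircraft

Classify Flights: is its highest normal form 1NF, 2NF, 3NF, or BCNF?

BCNF

Candidate keys: {Aircraft, FlightNo}, {Aircraft, Gate}, {FlightNo, PassengerID}, {Gate, Origin, PassengerID}. Prime attributes: {Aircraft, FlightNo, Gate, Origin, PassengerID}.
Every FD has a superkey on the left, so the relation is in BCNF.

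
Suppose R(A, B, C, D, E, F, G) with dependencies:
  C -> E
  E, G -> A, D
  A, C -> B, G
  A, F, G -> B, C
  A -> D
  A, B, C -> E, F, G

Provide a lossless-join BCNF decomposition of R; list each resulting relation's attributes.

{A, B, C, F, G}; {A, D}; {C, E}

Candidate keys of the original relation: {A, C}, {A, F, G}, {C, G}, {E, F, G}.
In {A, B, C, D, E, F, G}, {C} is not a superkey ({C}⁺ restricted to this set is {C, E}), so split on C -> E into {C, E} and {A, B, C, D, F, G}.
{C, E} has no BCNF violation.
In {A, B, C, D, F, G}, {A} is not a superkey ({A}⁺ restricted to this set is {A, D}), so split on A -> D into {A, D} and {A, B, C, F, G}.
{A, D} has no BCNF violation.
{A, B, C, F, G} has no BCNF violation.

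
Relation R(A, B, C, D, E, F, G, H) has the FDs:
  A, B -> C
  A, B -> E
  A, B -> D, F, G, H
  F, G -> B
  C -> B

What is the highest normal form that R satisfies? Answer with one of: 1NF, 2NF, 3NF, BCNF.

Candidate keys: {A, B}, {A, C}, {A, F, G}. Prime attributes: {A, B, C, F, G}.
For F, G -> B we have {F, G}⁺ = {B, F, G}; {F, G} is not a superkey, so BCNF fails.
But every attribute on its right side ({B}) is prime, and the same holds for every other non-superkey FD, so 3NF still holds.

3NF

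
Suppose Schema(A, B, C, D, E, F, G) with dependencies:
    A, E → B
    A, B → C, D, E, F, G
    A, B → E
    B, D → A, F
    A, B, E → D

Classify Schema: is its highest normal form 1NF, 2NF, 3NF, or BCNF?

BCNF

Candidate keys: {A, B}, {A, E}, {B, D}. Prime attributes: {A, B, D, E}.
Every FD has a superkey on the left, so the relation is in BCNF.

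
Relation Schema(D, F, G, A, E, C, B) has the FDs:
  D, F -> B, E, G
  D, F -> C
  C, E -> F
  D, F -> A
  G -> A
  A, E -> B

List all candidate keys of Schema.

{C, D, E}, {D, F}

Attributes never on any right-hand side: {D} — every candidate key must contain it.
{D, F}⁺ = {A, B, C, D, E, F, G}, which is every attribute, so {D, F} is a candidate key.
{C, D, E}⁺ = {A, B, C, D, E, F, G}, which is every attribute, so {C, D, E} is a candidate key.
These are minimal and exhaustive — every other superkey contains one of them.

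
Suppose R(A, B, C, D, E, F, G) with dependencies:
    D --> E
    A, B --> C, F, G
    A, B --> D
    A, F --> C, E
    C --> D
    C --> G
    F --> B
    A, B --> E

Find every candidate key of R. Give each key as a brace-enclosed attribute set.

No FD produces {A}, so it must be in every candidate key.
{A, B}⁺ = {A, B, C, D, E, F, G} — all of the relation — so {A, B} is a candidate key.
{A, F}⁺ = {A, B, C, D, E, F, G} — all of the relation — so {A, F} is a candidate key.
Any other superkey properly contains one of these, so there are no further candidate keys.

{A, B}, {A, F}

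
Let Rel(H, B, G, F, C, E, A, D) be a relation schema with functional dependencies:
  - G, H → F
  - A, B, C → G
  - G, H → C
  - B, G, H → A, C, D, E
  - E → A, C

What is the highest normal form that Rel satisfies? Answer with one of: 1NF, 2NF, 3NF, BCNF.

Candidate keys: {A, B, C, H}, {B, E, H}, {B, G, H}. Prime attributes: {A, B, C, E, G, H}.
For G, H → F we have {G, H}⁺ = {C, F, G, H}; {G, H} is not a superkey, so BCNF fails.
Because {F} is non-prime and the left side of G, H → F is not a superkey, the relation is not in 3NF.
Since {G, H} ⊂ {B, G, H} and {G, H}⁺ ⊇ {F} with {F} non-prime, there is a partial dependency; 2NF fails.

1NF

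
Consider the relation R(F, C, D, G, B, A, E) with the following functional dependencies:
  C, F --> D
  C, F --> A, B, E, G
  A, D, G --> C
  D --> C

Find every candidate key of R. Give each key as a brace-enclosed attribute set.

{C, F}, {D, F}

{F} never appears on the right of any FD, so every key must include it.
Closure of {C, F} is {A, B, C, D, E, F, G}, the whole schema; {C, F} is a candidate key.
Closure of {D, F} is {A, B, C, D, E, F, G}, the whole schema; {D, F} is a candidate key.
These are minimal and exhaustive — every other superkey contains one of them.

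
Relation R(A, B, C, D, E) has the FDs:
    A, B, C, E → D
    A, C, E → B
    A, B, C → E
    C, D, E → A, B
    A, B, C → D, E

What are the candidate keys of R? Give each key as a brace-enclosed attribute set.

{A, B, C}, {A, C, E}, {C, D, E}

Attributes never on any right-hand side: {C} — every candidate key must contain it.
{A, B, C} is a candidate key since {A, B, C}⁺ = {A, B, C, D, E} covers every attribute.
{A, C, E} is a candidate key since {A, C, E}⁺ = {A, B, C, D, E} covers every attribute.
{C, D, E} is a candidate key since {C, D, E}⁺ = {A, B, C, D, E} covers every attribute.
These are minimal and exhaustive — every other superkey contains one of them.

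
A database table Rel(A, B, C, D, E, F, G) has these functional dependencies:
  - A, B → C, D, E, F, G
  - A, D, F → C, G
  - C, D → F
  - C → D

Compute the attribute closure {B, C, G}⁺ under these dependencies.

Start with {B, C, G}.
C → D applies; add {D} → now {B, C, D, G}.
C, D → F applies; add {F} → now {B, C, D, F, G}.
No further FD applies.

{B, C, D, F, G}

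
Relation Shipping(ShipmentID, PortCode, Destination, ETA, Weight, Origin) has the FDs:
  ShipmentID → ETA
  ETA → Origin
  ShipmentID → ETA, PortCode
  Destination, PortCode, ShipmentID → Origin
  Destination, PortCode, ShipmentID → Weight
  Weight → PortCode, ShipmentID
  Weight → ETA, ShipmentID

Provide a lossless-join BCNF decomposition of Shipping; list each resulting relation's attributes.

{Destination, Weight}; {ETA, Origin}; {ETA, PortCode, ShipmentID}; {ShipmentID, Weight}

Candidate keys of the original relation: {Destination, ShipmentID}, {Destination, Weight}.
In {Destination, ETA, Origin, PortCode, ShipmentID, Weight}, {ShipmentID} is not a superkey ({ShipmentID}⁺ restricted to this set is {ETA, Origin, PortCode, ShipmentID}), so split on ShipmentID → ETA, Origin, PortCode into {ETA, Origin, PortCode, ShipmentID} and {Destination, ShipmentID, Weight}.
In {ETA, Origin, PortCode, ShipmentID}, {ETA} is not a superkey ({ETA}⁺ restricted to this set is {ETA, Origin}), so split on ETA → Origin into {ETA, Origin} and {ETA, PortCode, ShipmentID}.
{ETA, Origin} is in BCNF.
{ETA, PortCode, ShipmentID} is in BCNF.
In {Destination, ShipmentID, Weight}, {Weight} is not a superkey ({Weight}⁺ restricted to this set is {ShipmentID, Weight}), so split on Weight → ShipmentID into {ShipmentID, Weight} and {Destination, Weight}.
{ShipmentID, Weight} is in BCNF.
{Destination, Weight} is in BCNF.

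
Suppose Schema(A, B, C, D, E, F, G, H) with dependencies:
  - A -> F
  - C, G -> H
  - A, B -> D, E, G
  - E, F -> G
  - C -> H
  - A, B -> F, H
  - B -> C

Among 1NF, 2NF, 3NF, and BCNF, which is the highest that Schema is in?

1NF

Candidate key: {A, B}. Prime attributes: {A, B}.
A -> F: {A}⁺ = {A, F}, which is not all of the attributes, so the left side is not a superkey — BCNF is violated.
A -> F has non-prime {F} on the right and a non-superkey on the left, so 3NF fails.
The proper key subset {A} of {A, B} determines non-prime {F}, so the relation is not even in 2NF.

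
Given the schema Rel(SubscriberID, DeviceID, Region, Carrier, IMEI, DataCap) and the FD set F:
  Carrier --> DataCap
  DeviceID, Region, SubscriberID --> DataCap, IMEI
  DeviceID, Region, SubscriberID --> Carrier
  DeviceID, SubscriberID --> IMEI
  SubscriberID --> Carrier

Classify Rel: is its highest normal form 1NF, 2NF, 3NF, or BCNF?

Candidate key: {DeviceID, Region, SubscriberID}. Prime attributes: {DeviceID, Region, SubscriberID}.
For Carrier --> DataCap we have {Carrier}⁺ = {Carrier, DataCap}; {Carrier} is not a superkey, so BCNF fails.
Carrier --> DataCap has non-prime {DataCap} on the right and a non-superkey on the left, so 3NF fails.
{SubscriberID} is a proper subset of the key {DeviceID, Region, SubscriberID}, and {SubscriberID}⁺ contains the non-prime attributes {Carrier, DataCap} — a partial dependency, so 2NF is violated.

1NF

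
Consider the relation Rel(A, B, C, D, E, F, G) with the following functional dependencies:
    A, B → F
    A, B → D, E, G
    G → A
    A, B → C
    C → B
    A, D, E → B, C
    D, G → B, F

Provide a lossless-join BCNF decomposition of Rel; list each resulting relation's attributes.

{A, G}; {B, C}; {C, D, E, F, G}

Candidate keys of the original relation: {A, B}, {A, C}, {A, D, E}, {B, G}, {C, G}, {D, G}.
{A, B, C, D, E, F, G}: {G} determines {A, G} here but is not a superkey — split on G → A, giving {A, G} and {B, C, D, E, F, G}.
{A, G} is in BCNF.
{B, C, D, E, F, G}: {C} determines {B, C} here but is not a superkey — split on C → B, giving {B, C} and {C, D, E, F, G}.
{B, C} is in BCNF.
{C, D, E, F, G} is in BCNF.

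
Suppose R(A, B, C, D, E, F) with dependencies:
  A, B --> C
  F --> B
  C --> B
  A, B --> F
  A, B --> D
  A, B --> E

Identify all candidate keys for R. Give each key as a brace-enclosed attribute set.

{A, B}, {A, C}, {A, F}

{A} never appears on the right of any FD, so every key must include it.
{A, B} is a candidate key since {A, B}⁺ = {A, B, C, D, E, F} covers every attribute.
{A, C} is a candidate key since {A, C}⁺ = {A, B, C, D, E, F} covers every attribute.
{A, F} is a candidate key since {A, F}⁺ = {A, B, C, D, E, F} covers every attribute.
Any other superkey properly contains one of these, so there are no further candidate keys.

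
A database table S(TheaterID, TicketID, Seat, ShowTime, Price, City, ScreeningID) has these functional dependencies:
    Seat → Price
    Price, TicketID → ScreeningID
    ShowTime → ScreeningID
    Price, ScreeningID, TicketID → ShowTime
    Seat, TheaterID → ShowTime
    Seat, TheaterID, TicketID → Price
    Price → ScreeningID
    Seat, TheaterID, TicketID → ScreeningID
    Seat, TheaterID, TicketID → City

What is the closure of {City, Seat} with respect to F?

Start with {City, Seat}.
Seat → Price applies; add {Price} → now {City, Price, Seat}.
Price → ScreeningID applies; add {ScreeningID} → now {City, Price, ScreeningID, Seat}.
No further FD applies.

{City, Price, ScreeningID, Seat}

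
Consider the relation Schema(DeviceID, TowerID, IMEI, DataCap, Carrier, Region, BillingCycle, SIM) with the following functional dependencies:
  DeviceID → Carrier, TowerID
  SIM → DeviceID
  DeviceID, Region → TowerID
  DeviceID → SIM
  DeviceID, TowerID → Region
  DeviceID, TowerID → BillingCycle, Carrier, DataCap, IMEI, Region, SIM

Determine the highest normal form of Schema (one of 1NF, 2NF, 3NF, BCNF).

BCNF

Candidate keys: {DeviceID}, {SIM}. Prime attributes: {DeviceID, SIM}.
The left-hand side of every FD is a superkey, so BCNF is satisfied.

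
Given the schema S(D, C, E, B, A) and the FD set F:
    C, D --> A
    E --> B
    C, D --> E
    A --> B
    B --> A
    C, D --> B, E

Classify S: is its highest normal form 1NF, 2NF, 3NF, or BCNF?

2NF

Candidate key: {C, D}. Prime attributes: {C, D}.
E --> B breaks BCNF: {E}⁺ = {A, B, E}, so {E} is not a superkey.
E --> B determines the non-prime attribute {B} from a non-superkey — 3NF is violated.
No proper subset of a key has a non-prime attribute in its closure, so there is no partial dependency; 2NF holds.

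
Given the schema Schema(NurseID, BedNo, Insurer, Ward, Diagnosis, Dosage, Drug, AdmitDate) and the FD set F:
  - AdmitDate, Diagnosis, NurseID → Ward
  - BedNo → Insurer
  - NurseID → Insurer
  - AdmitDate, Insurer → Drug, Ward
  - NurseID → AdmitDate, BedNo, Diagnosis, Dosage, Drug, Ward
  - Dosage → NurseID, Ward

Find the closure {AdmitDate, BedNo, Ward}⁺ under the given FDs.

Start with {AdmitDate, BedNo, Ward}.
BedNo → Insurer applies; add {Insurer} → now {AdmitDate, BedNo, Insurer, Ward}.
AdmitDate, Insurer → Drug, Ward applies; add {Drug} → now {AdmitDate, BedNo, Drug, Insurer, Ward}.
No further FD applies.

{AdmitDate, BedNo, Drug, Insurer, Ward}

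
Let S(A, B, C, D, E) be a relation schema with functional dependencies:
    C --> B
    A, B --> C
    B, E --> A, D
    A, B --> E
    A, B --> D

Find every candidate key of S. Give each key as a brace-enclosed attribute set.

{A, B}⁺ = {A, B, C, D, E} — all of the relation — so {A, B} is a candidate key.
{A, C}⁺ = {A, B, C, D, E} — all of the relation — so {A, C} is a candidate key.
{B, E}⁺ = {A, B, C, D, E} — all of the relation — so {B, E} is a candidate key.
{C, E}⁺ = {A, B, C, D, E} — all of the relation — so {C, E} is a candidate key.
Any other superkey properly contains one of these, so there are no further candidate keys.

{A, B}, {A, C}, {B, E}, {C, E}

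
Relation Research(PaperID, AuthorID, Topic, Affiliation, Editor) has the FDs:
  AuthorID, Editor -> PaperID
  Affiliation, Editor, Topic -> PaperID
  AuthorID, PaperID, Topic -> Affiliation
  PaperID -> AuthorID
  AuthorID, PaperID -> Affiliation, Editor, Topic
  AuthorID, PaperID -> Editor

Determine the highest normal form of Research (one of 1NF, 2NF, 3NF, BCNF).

BCNF

Candidate keys: {Affiliation, Editor, Topic}, {AuthorID, Editor}, {PaperID}. Prime attributes: {Affiliation, AuthorID, Editor, PaperID, Topic}.
The left-hand side of every FD is a superkey, so BCNF is satisfied.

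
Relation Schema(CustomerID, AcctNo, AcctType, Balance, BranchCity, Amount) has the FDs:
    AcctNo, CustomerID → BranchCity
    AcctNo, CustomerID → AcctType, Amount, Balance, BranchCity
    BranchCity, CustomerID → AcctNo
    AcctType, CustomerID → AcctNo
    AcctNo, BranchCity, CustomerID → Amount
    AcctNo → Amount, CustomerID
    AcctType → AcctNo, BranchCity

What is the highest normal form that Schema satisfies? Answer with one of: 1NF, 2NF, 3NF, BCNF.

BCNF

Candidate keys: {AcctNo}, {AcctType}, {BranchCity, CustomerID}. Prime attributes: {AcctNo, AcctType, BranchCity, CustomerID}.
Each dependency's left side is a superkey — BCNF holds.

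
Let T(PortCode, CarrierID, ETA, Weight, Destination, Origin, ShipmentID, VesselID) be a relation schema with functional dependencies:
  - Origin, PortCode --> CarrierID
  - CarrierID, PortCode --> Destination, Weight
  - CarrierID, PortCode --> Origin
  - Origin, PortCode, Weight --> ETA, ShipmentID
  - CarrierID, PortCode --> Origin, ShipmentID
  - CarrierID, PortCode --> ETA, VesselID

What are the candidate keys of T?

No FD produces {PortCode}, so it must be in every candidate key.
{CarrierID, PortCode}⁺ = {CarrierID, Destination, ETA, Origin, PortCode, ShipmentID, VesselID, Weight} — all of the relation — so {CarrierID, PortCode} is a candidate key.
{Origin, PortCode}⁺ = {CarrierID, Destination, ETA, Origin, PortCode, ShipmentID, VesselID, Weight} — all of the relation — so {Origin, PortCode} is a candidate key.
Any other superkey properly contains one of these, so there are no further candidate keys.

{CarrierID, PortCode}, {Origin, PortCode}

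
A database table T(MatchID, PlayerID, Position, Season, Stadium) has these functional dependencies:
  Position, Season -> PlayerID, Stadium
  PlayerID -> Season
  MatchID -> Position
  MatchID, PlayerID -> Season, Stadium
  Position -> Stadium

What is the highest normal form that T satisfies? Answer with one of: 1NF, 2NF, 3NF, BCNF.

1NF

Candidate keys: {MatchID, PlayerID}, {MatchID, Season}. Prime attributes: {MatchID, PlayerID, Season}.
For Position, Season -> PlayerID, Stadium we have {Position, Season}⁺ = {PlayerID, Position, Season, Stadium}; {Position, Season} is not a superkey, so BCNF fails.
Position, Season -> PlayerID, Stadium has non-prime {Stadium} on the right and a non-superkey on the left, so 3NF fails.
{MatchID} is a proper subset of the key {MatchID, PlayerID}, and {MatchID}⁺ contains the non-prime attributes {Position, Stadium} — a partial dependency, so 2NF is violated.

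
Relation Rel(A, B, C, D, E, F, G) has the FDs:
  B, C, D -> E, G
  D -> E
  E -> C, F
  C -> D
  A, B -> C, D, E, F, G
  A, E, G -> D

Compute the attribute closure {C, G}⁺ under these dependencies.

{C, D, E, F, G}

Start with {C, G}.
C -> D applies; add {D} → now {C, D, G}.
D -> E applies; add {E} → now {C, D, E, G}.
E -> C, F applies; add {F} → now {C, D, E, F, G}.
No further FD applies.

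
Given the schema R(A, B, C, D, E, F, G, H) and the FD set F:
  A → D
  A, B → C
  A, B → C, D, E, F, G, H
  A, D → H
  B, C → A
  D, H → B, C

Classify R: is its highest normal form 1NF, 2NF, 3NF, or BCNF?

BCNF

Candidate keys: {A}, {B, C}, {D, H}. Prime attributes: {A, B, C, D, H}.
Every FD has a superkey on the left, so the relation is in BCNF.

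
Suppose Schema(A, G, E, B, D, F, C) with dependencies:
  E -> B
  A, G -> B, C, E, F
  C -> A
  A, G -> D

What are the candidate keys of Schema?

Attributes never on any right-hand side: {G} — every candidate key must contain it.
{A, G} is a candidate key since {A, G}⁺ = {A, B, C, D, E, F, G} covers every attribute.
{C, G} is a candidate key since {C, G}⁺ = {A, B, C, D, E, F, G} covers every attribute.
Any other superkey properly contains one of these, so there are no further candidate keys.

{A, G}, {C, G}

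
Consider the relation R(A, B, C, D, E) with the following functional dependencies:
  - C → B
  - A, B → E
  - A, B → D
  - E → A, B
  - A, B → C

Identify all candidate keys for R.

{E}⁺ = {A, B, C, D, E}, which is every attribute, so {E} is a candidate key.
{A, B}⁺ = {A, B, C, D, E}, which is every attribute, so {A, B} is a candidate key.
{A, C}⁺ = {A, B, C, D, E}, which is every attribute, so {A, C} is a candidate key.
No proper subset of any of these is a key, and no other minimal superkey exists.

{A, B}, {A, C}, {E}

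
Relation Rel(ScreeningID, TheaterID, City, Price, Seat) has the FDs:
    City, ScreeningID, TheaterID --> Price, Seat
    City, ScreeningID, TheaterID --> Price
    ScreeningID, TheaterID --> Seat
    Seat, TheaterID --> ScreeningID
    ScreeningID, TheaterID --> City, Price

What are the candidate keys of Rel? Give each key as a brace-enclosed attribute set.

No FD produces {TheaterID}, so it must be in every candidate key.
{ScreeningID, TheaterID}⁺ = {City, Price, ScreeningID, Seat, TheaterID}, which is every attribute, so {ScreeningID, TheaterID} is a candidate key.
{Seat, TheaterID}⁺ = {City, Price, ScreeningID, Seat, TheaterID}, which is every attribute, so {Seat, TheaterID} is a candidate key.
Any other superkey properly contains one of these, so there are no further candidate keys.

{ScreeningID, TheaterID}, {Seat, TheaterID}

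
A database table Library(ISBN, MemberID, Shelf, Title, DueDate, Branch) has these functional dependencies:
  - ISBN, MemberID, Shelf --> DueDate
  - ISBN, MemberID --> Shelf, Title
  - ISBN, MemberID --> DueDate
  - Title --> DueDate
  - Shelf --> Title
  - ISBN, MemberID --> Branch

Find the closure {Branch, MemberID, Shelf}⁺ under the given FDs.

Start with {Branch, MemberID, Shelf}.
Shelf --> Title applies; add {Title} → now {Branch, MemberID, Shelf, Title}.
Title --> DueDate applies; add {DueDate} → now {Branch, DueDate, MemberID, Shelf, Title}.
No further FD applies.

{Branch, DueDate, MemberID, Shelf, Title}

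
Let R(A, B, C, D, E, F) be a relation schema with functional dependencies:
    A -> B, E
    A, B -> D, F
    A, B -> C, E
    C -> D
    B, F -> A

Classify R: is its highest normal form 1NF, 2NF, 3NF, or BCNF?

Candidate keys: {A}, {B, F}. Prime attributes: {A, B, F}.
For C -> D we have {C}⁺ = {C, D}; {C} is not a superkey, so BCNF fails.
C -> D determines the non-prime attribute {D} from a non-superkey — 3NF is violated.
No non-prime attribute depends on a proper subset of any candidate key, so 2NF holds.

2NF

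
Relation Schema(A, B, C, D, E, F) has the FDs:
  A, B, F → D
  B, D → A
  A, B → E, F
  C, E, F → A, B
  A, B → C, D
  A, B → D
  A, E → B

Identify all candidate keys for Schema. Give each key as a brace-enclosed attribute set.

{A, B}, {A, E}, {B, D}, {C, E, F}

{A, B}⁺ = {A, B, C, D, E, F} — all of the relation — so {A, B} is a candidate key.
{A, E}⁺ = {A, B, C, D, E, F} — all of the relation — so {A, E} is a candidate key.
{B, D}⁺ = {A, B, C, D, E, F} — all of the relation — so {B, D} is a candidate key.
{C, E, F}⁺ = {A, B, C, D, E, F} — all of the relation — so {C, E, F} is a candidate key.
No proper subset of any of these is a key, and no other minimal superkey exists.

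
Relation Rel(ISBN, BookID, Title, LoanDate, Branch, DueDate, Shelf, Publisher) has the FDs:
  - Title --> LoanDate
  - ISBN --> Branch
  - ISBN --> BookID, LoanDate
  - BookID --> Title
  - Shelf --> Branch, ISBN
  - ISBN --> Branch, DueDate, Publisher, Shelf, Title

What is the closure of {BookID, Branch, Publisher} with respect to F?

Start with {BookID, Branch, Publisher}.
BookID --> Title applies; add {Title} → now {BookID, Branch, Publisher, Title}.
Title --> LoanDate applies; add {LoanDate} → now {BookID, Branch, LoanDate, Publisher, Title}.
No further FD applies.

{BookID, Branch, LoanDate, Publisher, Title}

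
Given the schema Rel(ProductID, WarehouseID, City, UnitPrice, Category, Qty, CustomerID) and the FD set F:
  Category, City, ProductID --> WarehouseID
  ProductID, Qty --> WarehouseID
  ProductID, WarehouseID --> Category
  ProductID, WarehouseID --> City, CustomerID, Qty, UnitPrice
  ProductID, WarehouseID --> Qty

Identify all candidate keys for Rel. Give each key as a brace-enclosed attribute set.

{Category, City, ProductID}, {ProductID, Qty}, {ProductID, WarehouseID}

{ProductID} never appears on the right of any FD, so every key must include it.
{ProductID, Qty} is a candidate key since {ProductID, Qty}⁺ = {Category, City, CustomerID, ProductID, Qty, UnitPrice, WarehouseID} covers every attribute.
{ProductID, WarehouseID} is a candidate key since {ProductID, WarehouseID}⁺ = {Category, City, CustomerID, ProductID, Qty, UnitPrice, WarehouseID} covers every attribute.
{Category, City, ProductID} is a candidate key since {Category, City, ProductID}⁺ = {Category, City, CustomerID, ProductID, Qty, UnitPrice, WarehouseID} covers every attribute.
These are minimal and exhaustive — every other superkey contains one of them.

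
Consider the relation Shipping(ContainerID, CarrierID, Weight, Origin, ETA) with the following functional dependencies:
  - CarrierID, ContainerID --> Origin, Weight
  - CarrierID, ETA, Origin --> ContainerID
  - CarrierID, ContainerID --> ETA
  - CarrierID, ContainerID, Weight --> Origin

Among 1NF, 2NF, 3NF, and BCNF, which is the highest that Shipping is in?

Candidate keys: {CarrierID, ContainerID}, {CarrierID, ETA, Origin}. Prime attributes: {CarrierID, ContainerID, ETA, Origin}.
Every FD has a superkey on the left, so the relation is in BCNF.

BCNF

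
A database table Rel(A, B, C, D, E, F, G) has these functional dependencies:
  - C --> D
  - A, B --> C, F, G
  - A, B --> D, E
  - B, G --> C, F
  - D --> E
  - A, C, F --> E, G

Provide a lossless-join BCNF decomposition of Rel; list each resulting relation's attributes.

{A, B, G}; {B, C, F, G}; {C, D}; {D, E}

Candidate key of the original relation: {A, B}.
{A, B, C, D, E, F, G}: {C} determines {C, D, E} here but is not a superkey — split on C --> D, E, giving {C, D, E} and {A, B, C, F, G}.
{C, D, E}: {D} determines {D, E} here but is not a superkey — split on D --> E, giving {D, E} and {C, D}.
{D, E} is in BCNF.
{C, D} is in BCNF.
{A, B, C, F, G}: {B, G} determines {B, C, F, G} here but is not a superkey — split on B, G --> C, F, giving {B, C, F, G} and {A, B, G}.
{B, C, F, G} is in BCNF.
{A, B, G} is in BCNF.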